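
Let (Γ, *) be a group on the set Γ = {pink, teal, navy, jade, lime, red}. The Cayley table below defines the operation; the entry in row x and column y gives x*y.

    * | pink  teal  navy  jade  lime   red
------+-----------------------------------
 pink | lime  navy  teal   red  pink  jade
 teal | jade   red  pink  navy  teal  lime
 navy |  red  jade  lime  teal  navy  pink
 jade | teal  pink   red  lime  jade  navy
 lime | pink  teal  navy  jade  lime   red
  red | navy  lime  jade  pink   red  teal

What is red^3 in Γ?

red^1 = red
red^2 = red*red = teal
red^3 = teal*red = lime

lime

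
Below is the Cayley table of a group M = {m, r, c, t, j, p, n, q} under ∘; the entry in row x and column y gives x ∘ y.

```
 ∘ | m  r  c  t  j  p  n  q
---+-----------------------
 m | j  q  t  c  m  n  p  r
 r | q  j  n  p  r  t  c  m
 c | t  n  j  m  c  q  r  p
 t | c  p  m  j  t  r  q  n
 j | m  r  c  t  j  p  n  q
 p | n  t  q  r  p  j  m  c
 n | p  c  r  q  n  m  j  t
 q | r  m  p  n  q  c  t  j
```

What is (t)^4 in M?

j

t^1 = t
t^2 = t ∘ t = j
t^3 = j ∘ t = t
t^4 = t ∘ t = j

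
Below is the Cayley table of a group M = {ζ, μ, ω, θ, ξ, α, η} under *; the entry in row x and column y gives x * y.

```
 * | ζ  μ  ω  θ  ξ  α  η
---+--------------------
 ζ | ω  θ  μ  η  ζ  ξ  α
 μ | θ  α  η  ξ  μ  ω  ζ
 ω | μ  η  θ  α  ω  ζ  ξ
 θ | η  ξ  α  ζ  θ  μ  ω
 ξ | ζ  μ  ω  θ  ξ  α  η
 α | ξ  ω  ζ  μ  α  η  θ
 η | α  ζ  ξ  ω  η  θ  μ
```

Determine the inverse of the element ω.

First locate the identity: row ξ matches the header, so ξ is the identity.
Scan row ω for ξ: ω * η = ξ. Hence ω^(-1) = η.
(Structurally, M here is isomorphic to the cyclic group Z_7.)

η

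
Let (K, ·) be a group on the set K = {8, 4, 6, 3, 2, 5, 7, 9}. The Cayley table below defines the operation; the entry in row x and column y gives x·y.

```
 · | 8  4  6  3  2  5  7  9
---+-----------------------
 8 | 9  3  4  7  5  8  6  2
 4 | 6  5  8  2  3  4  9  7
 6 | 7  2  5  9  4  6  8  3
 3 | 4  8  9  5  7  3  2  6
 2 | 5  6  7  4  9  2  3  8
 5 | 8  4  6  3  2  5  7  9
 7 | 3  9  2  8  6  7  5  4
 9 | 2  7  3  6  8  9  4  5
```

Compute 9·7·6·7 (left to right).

6

9·7 = 4
4·6 = 8
8·7 = 6
(Structurally, K here is isomorphic to the dihedral group D_4.)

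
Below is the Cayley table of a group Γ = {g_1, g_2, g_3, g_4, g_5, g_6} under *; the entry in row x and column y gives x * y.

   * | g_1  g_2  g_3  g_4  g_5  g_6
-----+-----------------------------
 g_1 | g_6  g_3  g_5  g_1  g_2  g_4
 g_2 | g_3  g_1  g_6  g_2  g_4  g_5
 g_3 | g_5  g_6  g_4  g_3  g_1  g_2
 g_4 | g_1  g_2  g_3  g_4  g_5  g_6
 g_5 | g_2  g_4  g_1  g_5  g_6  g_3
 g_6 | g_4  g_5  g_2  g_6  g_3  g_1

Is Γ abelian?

Yes

Check whether the table is symmetric across its main diagonal.
Every entry (row x, col y) equals the entry (row y, col x), so Γ is abelian.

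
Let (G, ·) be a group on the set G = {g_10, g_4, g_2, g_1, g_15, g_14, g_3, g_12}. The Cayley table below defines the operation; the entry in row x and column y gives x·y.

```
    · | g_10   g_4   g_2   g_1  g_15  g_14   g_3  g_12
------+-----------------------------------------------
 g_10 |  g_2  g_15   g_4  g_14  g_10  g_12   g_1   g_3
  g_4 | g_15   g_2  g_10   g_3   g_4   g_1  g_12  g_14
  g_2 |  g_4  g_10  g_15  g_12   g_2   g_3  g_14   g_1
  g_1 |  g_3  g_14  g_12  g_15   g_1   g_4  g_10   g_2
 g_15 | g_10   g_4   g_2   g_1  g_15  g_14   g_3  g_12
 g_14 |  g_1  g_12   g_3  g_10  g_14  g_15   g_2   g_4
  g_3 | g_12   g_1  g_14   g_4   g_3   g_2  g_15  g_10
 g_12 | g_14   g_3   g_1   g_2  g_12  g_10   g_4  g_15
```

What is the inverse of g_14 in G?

First locate the identity: row g_15 matches the header, so g_15 is the identity.
Scan row g_14 for g_15: g_14·g_14 = g_15. Hence g_14^(-1) = g_14.
(Structurally, G here is isomorphic to the dihedral group D_4.)

g_14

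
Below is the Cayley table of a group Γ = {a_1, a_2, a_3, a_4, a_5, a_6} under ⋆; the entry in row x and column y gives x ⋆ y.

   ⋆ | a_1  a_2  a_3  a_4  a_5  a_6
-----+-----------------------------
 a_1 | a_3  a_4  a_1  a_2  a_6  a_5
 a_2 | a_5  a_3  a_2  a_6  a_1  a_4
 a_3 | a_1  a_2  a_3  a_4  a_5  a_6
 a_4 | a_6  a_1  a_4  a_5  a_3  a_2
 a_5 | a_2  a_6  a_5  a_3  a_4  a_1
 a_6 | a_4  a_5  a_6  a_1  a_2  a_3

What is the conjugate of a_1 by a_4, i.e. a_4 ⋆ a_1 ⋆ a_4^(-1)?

a_2

The identity is a_3. In row a_4, the entry a_3 sits in column a_5, so a_4^(-1) = a_5.
a_4 ⋆ a_1 = a_6
a_6 ⋆ a_5 = a_2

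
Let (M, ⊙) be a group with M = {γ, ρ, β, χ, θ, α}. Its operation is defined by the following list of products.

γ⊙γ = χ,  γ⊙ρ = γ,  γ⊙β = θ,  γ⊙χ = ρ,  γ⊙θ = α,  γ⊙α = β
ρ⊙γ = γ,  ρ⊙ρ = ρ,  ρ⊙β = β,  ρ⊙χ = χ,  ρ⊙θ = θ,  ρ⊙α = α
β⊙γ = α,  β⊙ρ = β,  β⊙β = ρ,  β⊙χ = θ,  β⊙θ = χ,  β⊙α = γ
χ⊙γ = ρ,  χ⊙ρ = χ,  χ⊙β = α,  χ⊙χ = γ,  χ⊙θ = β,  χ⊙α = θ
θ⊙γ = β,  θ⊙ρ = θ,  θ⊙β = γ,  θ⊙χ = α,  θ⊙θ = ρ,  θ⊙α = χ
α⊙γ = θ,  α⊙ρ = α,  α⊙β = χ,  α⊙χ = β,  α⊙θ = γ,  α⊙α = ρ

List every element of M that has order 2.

Identity is ρ. Compute the order of each non-identity element by repeated multiplication:
  γ: γ → χ → ρ  (order 3)
  β: β → ρ  (order 2)
  χ: χ → γ → ρ  (order 3)
  θ: θ → ρ  (order 2)
  α: α → ρ  (order 2)
Elements of order 2: {α, β, θ}.

{α, β, θ}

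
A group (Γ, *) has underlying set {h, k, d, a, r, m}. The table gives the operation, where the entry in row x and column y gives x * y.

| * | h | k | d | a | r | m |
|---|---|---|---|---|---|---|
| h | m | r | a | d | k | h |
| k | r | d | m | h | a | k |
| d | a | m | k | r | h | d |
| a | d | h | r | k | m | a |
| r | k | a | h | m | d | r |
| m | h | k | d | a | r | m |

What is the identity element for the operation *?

m

The identity e satisfies e * x = x for all x, so its row in the table reproduces the column headers.
Row m reads: h, k, d, a, r, m — exactly the header order. So m is the identity.
(Structurally, Γ here is isomorphic to the cyclic group Z_6.)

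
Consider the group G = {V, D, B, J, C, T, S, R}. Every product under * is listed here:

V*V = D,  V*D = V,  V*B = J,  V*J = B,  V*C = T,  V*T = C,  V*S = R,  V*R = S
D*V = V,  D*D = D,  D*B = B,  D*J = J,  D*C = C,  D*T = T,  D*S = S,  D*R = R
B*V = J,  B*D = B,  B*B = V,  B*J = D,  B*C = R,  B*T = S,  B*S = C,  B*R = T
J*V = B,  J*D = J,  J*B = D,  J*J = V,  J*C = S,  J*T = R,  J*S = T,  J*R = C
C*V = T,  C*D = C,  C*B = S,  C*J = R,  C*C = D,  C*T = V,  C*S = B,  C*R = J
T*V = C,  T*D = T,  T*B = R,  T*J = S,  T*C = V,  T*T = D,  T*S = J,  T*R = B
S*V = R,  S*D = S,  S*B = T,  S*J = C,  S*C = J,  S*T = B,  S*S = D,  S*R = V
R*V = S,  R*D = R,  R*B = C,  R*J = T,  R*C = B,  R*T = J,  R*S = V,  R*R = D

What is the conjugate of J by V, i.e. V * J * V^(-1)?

J

The identity is D. In row V, the entry D sits in column V, so V^(-1) = V.
V * J = B
B * V = J
(Structurally, G here is isomorphic to the dihedral group D_4.)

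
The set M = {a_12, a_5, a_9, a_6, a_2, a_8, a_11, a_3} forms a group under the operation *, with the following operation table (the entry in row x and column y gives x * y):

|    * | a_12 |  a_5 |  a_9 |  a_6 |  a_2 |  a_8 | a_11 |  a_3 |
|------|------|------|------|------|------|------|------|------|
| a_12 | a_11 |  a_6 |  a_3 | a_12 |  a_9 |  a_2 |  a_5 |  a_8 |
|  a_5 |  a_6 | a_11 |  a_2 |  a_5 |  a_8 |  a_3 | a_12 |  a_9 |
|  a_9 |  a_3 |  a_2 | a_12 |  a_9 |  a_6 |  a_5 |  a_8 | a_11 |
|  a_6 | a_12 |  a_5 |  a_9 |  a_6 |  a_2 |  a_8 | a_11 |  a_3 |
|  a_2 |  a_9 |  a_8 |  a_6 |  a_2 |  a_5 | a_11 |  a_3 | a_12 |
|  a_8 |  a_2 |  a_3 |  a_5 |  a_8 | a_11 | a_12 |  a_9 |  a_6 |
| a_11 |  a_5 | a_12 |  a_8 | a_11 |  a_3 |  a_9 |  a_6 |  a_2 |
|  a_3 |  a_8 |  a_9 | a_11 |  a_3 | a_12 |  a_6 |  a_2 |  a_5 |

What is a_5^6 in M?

a_5^1 = a_5
a_5^2 = a_5 * a_5 = a_11
a_5^3 = a_11 * a_5 = a_12
a_5^4 = a_12 * a_5 = a_6
a_5^5 = a_6 * a_5 = a_5
a_5^6 = a_5 * a_5 = a_11

a_11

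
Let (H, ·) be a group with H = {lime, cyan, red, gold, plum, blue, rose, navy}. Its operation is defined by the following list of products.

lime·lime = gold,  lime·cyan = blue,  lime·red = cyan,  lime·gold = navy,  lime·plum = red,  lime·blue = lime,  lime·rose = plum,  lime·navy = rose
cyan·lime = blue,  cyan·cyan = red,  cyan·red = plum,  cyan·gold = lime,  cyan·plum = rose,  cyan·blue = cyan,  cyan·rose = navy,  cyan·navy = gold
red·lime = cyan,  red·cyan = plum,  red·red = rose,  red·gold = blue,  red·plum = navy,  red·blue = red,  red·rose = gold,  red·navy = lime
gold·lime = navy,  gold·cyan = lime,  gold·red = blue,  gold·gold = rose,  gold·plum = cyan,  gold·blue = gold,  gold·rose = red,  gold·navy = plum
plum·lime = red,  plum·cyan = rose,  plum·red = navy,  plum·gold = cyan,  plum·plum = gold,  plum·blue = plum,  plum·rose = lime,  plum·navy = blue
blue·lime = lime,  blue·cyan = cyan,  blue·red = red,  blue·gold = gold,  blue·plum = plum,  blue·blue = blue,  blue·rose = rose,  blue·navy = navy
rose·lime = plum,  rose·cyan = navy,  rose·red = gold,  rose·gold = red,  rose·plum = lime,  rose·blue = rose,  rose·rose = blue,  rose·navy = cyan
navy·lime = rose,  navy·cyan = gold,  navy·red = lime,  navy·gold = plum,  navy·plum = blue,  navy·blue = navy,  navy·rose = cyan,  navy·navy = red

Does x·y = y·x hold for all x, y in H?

Yes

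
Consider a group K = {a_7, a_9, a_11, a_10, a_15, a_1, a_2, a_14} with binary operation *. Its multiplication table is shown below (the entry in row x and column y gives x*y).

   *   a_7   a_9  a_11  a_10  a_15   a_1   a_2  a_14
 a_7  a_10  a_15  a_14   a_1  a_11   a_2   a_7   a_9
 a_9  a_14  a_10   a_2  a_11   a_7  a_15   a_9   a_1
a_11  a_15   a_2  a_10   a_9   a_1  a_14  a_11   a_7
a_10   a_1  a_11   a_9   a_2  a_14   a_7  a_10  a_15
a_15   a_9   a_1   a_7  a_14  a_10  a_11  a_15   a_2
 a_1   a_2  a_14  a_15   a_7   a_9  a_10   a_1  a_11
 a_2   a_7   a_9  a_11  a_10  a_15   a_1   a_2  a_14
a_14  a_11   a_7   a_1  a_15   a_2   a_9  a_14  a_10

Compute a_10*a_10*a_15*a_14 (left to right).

a_10*a_10 = a_2
a_2*a_15 = a_15
a_15*a_14 = a_2

a_2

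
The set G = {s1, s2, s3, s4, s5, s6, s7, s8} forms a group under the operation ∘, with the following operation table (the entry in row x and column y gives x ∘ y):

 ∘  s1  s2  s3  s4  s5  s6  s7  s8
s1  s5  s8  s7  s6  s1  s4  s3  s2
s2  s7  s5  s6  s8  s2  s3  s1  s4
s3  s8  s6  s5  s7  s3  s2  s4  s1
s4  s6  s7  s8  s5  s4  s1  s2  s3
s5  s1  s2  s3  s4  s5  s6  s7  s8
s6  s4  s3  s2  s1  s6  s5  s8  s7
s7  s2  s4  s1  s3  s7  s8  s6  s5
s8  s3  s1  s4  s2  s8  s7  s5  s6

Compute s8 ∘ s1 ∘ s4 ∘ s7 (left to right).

s8 ∘ s1 = s3
s3 ∘ s4 = s7
s7 ∘ s7 = s6
(Structurally, G here is isomorphic to the dihedral group D_4.)

s6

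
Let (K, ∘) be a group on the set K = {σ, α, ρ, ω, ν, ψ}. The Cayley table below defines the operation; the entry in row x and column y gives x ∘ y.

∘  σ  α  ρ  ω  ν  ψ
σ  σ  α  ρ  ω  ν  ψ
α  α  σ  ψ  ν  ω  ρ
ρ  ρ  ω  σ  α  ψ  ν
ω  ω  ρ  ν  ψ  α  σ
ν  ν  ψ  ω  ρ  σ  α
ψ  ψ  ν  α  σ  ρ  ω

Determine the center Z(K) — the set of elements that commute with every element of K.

{σ}

An element z is central iff its row equals its column in the table.
For ω: ω ∘ ρ = ν ≠ α = ρ ∘ ω, so ω ∉ Z.
Checking each element this way leaves Z(K) = {σ}.
(Structurally, K here is isomorphic to the symmetric group S_3.)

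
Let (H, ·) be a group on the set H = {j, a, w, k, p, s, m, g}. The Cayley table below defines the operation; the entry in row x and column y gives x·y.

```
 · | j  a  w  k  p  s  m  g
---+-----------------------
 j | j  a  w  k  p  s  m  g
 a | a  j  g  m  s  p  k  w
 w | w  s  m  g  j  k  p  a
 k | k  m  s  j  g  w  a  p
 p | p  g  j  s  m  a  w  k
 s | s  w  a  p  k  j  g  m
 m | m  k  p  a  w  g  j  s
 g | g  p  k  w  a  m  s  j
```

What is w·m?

p

Read row w, column m: w·m = p.
(Structurally, H here is isomorphic to the dihedral group D_4.)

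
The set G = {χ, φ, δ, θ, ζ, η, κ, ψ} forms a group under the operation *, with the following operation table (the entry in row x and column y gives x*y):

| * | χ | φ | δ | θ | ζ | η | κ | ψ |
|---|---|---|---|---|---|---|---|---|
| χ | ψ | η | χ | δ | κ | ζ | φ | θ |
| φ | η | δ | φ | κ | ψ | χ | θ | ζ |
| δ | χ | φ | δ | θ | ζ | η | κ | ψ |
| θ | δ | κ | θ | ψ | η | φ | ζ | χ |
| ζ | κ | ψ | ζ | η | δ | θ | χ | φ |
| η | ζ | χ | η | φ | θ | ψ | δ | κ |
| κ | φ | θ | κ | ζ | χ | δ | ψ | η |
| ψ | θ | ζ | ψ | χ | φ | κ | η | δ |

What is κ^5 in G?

κ

κ^1 = κ
κ^2 = κ*κ = ψ
κ^3 = ψ*κ = η
κ^4 = η*κ = δ
κ^5 = δ*κ = κ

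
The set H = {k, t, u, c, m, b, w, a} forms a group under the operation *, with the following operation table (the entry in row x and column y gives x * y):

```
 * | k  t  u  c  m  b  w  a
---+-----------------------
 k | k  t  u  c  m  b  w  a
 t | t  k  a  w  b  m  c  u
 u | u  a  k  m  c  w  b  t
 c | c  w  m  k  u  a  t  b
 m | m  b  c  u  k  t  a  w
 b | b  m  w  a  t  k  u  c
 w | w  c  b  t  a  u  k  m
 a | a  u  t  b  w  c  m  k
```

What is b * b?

Read row b, column b: b * b = k.
(Structurally, H here is isomorphic to the elementary abelian group (Z_2)^3.)

k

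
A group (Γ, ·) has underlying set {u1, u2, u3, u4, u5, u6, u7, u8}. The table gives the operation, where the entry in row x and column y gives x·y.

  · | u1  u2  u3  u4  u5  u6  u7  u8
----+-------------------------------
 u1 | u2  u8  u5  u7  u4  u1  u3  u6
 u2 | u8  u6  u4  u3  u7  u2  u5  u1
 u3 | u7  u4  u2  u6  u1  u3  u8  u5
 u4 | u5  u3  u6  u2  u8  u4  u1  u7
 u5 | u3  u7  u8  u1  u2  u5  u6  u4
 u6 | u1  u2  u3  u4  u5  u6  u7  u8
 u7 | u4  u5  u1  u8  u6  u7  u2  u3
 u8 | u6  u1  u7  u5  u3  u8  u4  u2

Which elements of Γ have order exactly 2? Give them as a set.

{u2}

Identity is u6. Compute the order of each non-identity element by repeated multiplication:
  u1: u1 → u2 → u8 → u6  (order 4)
  u2: u2 → u6  (order 2)
  u3: u3 → u2 → u4 → u6  (order 4)
  u4: u4 → u2 → u3 → u6  (order 4)
  u5: u5 → u2 → u7 → u6  (order 4)
  u7: u7 → u2 → u5 → u6  (order 4)
  u8: u8 → u2 → u1 → u6  (order 4)
Elements of order 2: {u2}.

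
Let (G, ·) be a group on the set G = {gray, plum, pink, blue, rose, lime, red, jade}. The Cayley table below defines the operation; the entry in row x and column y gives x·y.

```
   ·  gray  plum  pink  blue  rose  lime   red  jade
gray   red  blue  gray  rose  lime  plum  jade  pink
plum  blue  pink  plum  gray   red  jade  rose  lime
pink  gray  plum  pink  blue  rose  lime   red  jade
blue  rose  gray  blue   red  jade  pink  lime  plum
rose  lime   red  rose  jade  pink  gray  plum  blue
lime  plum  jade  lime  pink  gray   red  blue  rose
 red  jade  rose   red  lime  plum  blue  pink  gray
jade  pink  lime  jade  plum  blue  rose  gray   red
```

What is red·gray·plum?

red·gray = jade
jade·plum = lime

lime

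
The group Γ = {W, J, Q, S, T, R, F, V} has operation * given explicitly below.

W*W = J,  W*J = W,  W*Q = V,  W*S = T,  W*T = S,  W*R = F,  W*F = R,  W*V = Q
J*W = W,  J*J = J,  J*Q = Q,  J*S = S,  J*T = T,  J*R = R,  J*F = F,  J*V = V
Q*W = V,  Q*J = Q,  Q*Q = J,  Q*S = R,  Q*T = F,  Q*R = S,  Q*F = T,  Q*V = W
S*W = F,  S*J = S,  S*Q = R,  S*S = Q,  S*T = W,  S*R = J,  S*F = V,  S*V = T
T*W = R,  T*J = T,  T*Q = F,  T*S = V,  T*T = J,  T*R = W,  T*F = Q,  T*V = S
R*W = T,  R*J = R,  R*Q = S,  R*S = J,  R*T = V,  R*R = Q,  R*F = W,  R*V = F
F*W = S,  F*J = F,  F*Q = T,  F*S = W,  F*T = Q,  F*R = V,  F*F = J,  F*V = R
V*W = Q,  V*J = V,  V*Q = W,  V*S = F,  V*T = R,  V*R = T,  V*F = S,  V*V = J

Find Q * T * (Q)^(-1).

T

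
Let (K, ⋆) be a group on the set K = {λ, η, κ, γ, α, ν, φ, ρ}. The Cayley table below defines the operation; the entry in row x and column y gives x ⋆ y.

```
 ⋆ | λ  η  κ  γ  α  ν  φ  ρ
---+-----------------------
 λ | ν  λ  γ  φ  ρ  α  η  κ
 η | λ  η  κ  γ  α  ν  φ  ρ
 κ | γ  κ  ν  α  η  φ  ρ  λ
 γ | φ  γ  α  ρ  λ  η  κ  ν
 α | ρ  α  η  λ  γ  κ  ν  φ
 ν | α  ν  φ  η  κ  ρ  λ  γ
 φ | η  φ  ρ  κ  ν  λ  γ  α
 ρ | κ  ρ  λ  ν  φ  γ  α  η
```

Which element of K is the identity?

η

The identity e satisfies e ⋆ x = x for all x, so its row in the table reproduces the column headers.
Row η reads: λ, η, κ, γ, α, ν, φ, ρ — exactly the header order. So η is the identity.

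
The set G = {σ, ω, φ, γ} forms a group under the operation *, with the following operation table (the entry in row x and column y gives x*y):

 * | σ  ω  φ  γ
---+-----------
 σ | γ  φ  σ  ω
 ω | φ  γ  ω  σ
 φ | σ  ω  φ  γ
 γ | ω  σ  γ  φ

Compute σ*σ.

γ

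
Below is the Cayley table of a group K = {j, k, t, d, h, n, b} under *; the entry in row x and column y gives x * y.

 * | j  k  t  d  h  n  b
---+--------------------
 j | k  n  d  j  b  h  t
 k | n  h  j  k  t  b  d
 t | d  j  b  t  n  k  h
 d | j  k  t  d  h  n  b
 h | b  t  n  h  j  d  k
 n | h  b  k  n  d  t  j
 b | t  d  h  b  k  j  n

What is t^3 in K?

h

t^1 = t
t^2 = t * t = b
t^3 = b * t = h
(Structurally, K here is isomorphic to the cyclic group Z_7.)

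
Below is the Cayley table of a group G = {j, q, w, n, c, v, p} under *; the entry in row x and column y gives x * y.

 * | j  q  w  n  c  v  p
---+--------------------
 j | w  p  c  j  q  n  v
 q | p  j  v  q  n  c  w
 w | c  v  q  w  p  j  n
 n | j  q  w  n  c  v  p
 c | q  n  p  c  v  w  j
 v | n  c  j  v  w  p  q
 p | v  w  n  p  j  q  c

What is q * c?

Read row q, column c: q * c = n.
(Structurally, G here is isomorphic to the cyclic group Z_7.)

n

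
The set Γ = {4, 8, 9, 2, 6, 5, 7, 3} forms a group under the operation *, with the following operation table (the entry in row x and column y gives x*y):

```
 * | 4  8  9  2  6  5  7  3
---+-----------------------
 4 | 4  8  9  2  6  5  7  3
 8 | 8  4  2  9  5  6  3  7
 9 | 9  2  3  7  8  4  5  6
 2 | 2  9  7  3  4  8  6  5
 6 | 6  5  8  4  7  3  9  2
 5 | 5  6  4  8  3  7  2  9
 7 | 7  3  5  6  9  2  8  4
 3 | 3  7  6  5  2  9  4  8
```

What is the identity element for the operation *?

The identity e satisfies e*x = x for all x, so its row in the table reproduces the column headers.
Row 4 reads: 4, 8, 9, 2, 6, 5, 7, 3 — exactly the header order. So 4 is the identity.

4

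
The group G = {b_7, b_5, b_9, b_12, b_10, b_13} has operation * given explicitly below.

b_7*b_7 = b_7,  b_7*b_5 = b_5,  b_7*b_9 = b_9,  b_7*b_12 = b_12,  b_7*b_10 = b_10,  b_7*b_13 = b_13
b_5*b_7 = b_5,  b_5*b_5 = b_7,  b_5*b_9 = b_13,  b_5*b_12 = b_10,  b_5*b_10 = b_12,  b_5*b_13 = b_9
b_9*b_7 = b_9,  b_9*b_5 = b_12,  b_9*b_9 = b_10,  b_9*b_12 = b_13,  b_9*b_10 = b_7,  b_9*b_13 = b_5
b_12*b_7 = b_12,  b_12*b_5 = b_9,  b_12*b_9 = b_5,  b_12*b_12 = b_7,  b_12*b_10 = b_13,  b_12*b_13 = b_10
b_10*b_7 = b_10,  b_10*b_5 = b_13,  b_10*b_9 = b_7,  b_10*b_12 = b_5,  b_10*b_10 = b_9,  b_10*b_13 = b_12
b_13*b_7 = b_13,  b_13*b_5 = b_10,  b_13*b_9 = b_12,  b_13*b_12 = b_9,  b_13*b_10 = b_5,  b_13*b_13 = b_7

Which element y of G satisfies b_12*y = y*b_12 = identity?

First locate the identity: row b_7 matches the header, so b_7 is the identity.
Scan row b_12 for b_7: b_12*b_12 = b_7. Hence b_12^(-1) = b_12.
(Structurally, G here is isomorphic to the symmetric group S_3.)

b_12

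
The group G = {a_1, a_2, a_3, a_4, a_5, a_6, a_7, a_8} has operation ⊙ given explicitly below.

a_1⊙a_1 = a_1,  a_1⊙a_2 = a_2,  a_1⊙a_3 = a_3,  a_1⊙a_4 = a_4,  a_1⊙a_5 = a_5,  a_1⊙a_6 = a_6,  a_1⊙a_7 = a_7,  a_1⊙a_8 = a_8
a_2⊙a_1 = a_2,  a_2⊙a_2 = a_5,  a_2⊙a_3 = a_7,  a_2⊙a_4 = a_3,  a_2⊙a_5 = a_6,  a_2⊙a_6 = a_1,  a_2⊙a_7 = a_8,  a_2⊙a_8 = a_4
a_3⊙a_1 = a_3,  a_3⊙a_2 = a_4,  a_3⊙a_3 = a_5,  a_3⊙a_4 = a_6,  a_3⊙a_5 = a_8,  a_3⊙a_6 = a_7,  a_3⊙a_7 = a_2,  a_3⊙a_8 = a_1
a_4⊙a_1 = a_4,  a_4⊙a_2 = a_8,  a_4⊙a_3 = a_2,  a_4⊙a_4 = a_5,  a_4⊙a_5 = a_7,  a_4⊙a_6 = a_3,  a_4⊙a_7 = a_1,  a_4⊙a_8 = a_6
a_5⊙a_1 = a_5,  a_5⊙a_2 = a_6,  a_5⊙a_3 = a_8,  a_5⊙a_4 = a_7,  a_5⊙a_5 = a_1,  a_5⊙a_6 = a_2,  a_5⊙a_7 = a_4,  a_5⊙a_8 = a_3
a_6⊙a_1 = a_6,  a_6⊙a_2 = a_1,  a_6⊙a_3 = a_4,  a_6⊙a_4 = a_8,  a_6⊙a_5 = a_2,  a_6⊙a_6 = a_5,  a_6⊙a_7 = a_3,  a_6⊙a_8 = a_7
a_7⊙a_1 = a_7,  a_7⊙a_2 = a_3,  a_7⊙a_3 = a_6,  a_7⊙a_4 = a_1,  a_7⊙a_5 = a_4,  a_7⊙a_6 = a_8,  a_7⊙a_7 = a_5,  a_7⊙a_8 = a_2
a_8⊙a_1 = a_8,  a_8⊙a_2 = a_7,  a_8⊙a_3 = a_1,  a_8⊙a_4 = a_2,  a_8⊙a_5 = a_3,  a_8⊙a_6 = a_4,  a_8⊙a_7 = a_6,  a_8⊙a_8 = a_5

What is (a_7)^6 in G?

a_5

a_7^1 = a_7
a_7^2 = a_7 ⊙ a_7 = a_5
a_7^3 = a_5 ⊙ a_7 = a_4
a_7^4 = a_4 ⊙ a_7 = a_1
a_7^5 = a_1 ⊙ a_7 = a_7
a_7^6 = a_7 ⊙ a_7 = a_5
(Structurally, G here is isomorphic to the quaternion group Q_8.)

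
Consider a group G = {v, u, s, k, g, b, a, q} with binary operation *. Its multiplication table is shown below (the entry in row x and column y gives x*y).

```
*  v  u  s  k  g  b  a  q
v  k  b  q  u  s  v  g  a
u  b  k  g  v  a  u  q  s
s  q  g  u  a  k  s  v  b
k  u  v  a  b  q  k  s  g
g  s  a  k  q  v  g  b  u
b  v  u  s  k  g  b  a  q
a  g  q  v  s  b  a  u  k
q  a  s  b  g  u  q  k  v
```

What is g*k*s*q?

g*k = q
q*s = b
b*q = q

q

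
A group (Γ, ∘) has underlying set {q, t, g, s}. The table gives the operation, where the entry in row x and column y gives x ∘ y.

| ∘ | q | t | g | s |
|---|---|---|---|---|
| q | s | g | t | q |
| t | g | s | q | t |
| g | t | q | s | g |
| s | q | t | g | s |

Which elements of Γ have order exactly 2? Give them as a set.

{g, q, t}

Identity is s. Compute the order of each non-identity element by repeated multiplication:
  q: q → s  (order 2)
  t: t → s  (order 2)
  g: g → s  (order 2)
Elements of order 2: {g, q, t}.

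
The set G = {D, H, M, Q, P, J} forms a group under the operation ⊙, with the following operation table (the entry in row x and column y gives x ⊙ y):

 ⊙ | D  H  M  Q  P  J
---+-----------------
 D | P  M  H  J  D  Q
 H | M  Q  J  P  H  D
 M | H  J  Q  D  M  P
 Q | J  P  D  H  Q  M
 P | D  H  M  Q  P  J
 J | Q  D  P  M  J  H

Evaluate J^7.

J^1 = J
J^2 = J ⊙ J = H
J^3 = H ⊙ J = D
J^4 = D ⊙ J = Q
J^5 = Q ⊙ J = M
J^6 = M ⊙ J = P
J^7 = P ⊙ J = J

J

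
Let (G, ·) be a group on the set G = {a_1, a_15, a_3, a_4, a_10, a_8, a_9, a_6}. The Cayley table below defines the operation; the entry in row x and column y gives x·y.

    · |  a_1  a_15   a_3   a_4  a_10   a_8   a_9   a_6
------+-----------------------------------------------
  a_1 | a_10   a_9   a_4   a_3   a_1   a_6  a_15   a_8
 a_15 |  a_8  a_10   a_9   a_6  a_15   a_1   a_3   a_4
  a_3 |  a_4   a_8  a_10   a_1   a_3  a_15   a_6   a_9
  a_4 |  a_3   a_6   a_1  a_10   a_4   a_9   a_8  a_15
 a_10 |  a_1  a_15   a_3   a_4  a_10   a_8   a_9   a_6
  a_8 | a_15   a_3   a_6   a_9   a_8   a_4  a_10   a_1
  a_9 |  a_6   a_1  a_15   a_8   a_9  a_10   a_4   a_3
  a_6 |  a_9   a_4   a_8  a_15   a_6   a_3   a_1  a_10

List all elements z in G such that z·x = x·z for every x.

{a_10, a_4}

An element z is central iff its row equals its column in the table.
For a_15: a_15·a_8 = a_1 ≠ a_3 = a_8·a_15, so a_15 ∉ Z.
Checking each element this way leaves Z(G) = {a_10, a_4}.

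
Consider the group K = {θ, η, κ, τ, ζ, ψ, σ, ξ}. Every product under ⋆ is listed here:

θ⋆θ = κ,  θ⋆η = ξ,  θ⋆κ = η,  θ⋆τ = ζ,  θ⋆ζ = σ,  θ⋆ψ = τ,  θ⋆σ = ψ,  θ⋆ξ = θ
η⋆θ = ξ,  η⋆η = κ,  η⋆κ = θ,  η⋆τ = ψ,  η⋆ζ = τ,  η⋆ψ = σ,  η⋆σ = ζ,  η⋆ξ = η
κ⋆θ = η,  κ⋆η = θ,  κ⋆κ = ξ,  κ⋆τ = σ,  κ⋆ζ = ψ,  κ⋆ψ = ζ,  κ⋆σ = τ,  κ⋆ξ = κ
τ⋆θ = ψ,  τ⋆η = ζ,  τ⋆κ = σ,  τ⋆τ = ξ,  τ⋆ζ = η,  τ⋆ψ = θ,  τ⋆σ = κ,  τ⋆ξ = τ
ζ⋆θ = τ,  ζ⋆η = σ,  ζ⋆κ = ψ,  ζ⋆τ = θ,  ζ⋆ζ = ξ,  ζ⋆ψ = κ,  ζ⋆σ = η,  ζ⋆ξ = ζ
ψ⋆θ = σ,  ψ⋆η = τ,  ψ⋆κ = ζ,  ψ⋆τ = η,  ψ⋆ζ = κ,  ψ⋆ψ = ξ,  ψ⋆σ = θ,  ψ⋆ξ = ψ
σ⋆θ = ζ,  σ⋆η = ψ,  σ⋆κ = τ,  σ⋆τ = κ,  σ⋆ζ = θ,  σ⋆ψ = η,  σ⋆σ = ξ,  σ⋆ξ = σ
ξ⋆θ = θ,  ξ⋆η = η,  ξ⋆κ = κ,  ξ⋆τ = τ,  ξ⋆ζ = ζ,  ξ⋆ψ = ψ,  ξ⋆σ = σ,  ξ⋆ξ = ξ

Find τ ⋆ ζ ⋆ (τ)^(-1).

ψ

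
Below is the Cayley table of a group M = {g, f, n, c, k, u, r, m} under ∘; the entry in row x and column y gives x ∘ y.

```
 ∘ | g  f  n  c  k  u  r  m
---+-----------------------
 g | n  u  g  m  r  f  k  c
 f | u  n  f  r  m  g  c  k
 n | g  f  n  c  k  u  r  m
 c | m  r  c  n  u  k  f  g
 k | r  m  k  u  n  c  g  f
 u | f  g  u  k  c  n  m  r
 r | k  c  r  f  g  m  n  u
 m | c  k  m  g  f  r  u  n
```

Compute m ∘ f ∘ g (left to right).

m ∘ f = k
k ∘ g = r

r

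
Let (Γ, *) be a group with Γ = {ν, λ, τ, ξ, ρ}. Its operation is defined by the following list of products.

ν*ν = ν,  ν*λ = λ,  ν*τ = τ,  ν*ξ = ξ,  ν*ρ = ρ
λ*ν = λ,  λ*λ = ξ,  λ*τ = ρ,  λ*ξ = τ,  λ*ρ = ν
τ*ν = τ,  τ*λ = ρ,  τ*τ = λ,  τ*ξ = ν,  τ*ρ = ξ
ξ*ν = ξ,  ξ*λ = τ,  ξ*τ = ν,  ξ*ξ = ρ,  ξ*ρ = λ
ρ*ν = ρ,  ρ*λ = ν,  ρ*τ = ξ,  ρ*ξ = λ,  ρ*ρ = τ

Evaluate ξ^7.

ξ^1 = ξ
ξ^2 = ξ*ξ = ρ
ξ^3 = ρ*ξ = λ
ξ^4 = λ*ξ = τ
ξ^5 = τ*ξ = ν
ξ^6 = ν*ξ = ξ
ξ^7 = ξ*ξ = ρ
(Structurally, Γ here is isomorphic to the cyclic group Z_5.)

ρ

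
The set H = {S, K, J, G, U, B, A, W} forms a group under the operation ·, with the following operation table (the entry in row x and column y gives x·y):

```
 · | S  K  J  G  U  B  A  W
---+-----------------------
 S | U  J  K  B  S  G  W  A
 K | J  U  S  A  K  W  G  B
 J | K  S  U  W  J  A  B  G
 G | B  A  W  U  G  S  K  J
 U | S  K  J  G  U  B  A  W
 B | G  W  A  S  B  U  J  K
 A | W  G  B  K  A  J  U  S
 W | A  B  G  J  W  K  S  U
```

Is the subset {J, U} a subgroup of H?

{J, U} contains the identity U.
Checking products: every product of two elements of {J, U} (read from the table) lies in {J, U}, so the set is closed.
In a finite group, a nonempty closed subset is a subgroup. So {J, U} ≤ H.

Yes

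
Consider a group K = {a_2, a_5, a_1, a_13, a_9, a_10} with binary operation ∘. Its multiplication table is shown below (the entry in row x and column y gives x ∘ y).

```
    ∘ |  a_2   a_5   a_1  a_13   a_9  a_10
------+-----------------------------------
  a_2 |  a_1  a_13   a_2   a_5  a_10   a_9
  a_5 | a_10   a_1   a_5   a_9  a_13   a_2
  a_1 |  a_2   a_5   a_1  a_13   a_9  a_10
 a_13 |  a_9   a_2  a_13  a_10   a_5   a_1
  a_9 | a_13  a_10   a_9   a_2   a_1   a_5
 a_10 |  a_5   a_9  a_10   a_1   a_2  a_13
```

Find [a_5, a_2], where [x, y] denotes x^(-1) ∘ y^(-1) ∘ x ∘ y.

Identity is a_1; from the table a_5^(-1) = a_5 and a_2^(-1) = a_2.
a_5 ∘ a_2 = a_10
a_10 ∘ a_5 = a_9
a_9 ∘ a_2 = a_13

a_13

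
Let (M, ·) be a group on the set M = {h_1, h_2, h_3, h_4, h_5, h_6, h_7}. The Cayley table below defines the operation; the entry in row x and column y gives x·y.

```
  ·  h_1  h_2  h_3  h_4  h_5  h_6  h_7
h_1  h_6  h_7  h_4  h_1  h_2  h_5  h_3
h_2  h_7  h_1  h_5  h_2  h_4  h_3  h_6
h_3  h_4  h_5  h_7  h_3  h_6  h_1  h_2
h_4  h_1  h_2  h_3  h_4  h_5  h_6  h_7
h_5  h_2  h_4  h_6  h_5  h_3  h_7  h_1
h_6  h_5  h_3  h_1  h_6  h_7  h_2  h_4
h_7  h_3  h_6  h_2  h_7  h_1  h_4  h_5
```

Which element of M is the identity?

h_4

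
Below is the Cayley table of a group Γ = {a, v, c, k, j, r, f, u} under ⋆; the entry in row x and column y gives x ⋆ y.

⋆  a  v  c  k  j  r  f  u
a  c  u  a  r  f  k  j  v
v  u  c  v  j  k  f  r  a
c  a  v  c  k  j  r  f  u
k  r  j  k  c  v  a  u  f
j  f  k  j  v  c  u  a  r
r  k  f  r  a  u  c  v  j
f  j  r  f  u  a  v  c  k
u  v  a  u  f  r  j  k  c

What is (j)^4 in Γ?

j^1 = j
j^2 = j ⋆ j = c
j^3 = c ⋆ j = j
j^4 = j ⋆ j = c

c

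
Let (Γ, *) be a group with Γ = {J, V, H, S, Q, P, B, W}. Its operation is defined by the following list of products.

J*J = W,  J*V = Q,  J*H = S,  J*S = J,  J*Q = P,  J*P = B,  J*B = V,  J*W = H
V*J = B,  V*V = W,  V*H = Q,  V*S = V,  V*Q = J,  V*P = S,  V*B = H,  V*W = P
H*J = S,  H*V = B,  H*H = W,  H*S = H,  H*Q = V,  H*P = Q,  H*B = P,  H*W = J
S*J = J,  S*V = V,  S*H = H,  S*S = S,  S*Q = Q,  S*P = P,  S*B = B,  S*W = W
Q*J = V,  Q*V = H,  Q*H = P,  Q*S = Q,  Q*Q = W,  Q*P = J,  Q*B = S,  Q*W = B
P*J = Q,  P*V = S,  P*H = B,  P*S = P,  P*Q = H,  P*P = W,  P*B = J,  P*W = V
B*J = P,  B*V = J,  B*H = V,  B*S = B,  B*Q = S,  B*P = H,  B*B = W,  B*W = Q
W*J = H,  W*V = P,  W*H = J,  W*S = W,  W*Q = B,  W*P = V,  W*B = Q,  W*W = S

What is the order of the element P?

The identity element is S (its row matches the header).
P^1 = P
P^2 = P * P = W
P^3 = W * P = V
P^4 = V * P = S
The first power of P equal to the identity is P^4, so ord(P) = 4.

4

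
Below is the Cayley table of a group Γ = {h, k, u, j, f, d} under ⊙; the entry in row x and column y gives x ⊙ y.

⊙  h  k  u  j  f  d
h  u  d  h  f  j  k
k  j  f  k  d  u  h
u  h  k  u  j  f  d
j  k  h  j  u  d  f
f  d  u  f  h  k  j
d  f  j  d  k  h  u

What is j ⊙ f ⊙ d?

u

j ⊙ f = d
d ⊙ d = u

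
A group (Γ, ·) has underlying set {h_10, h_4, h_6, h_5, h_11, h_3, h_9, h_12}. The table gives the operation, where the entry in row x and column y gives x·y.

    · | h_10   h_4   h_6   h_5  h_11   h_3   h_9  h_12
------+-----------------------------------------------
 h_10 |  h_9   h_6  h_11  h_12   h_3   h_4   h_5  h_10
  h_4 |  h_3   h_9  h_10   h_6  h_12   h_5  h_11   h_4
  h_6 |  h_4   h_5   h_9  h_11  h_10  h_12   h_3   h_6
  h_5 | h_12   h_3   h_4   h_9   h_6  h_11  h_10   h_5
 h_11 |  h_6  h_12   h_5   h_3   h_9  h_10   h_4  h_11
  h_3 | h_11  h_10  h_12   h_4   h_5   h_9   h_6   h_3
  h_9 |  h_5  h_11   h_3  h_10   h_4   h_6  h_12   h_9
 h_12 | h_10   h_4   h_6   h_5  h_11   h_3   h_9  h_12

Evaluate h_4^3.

h_4^1 = h_4
h_4^2 = h_4·h_4 = h_9
h_4^3 = h_9·h_4 = h_11
(Structurally, Γ here is isomorphic to the quaternion group Q_8.)

h_11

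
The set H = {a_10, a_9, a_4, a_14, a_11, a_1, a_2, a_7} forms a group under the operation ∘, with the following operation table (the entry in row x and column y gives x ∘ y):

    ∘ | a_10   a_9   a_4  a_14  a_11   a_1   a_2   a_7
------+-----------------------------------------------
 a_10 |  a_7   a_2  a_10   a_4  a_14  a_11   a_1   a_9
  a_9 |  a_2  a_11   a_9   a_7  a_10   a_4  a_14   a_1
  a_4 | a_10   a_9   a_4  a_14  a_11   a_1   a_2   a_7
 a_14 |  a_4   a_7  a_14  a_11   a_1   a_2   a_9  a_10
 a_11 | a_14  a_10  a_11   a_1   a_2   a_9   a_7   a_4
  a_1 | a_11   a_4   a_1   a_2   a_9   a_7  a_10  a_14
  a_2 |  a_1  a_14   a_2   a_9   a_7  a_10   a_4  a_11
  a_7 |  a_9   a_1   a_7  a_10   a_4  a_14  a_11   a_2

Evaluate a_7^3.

a_7^1 = a_7
a_7^2 = a_7 ∘ a_7 = a_2
a_7^3 = a_2 ∘ a_7 = a_11

a_11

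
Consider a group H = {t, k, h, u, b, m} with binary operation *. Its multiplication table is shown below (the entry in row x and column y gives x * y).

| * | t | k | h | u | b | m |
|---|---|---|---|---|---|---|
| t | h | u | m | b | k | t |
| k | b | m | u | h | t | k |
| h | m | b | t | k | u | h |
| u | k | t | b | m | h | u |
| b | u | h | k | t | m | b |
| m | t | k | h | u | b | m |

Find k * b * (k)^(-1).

The identity is m. In row k, the entry m sits in column k, so k^(-1) = k.
k * b = t
t * k = u
(Structurally, H here is isomorphic to the symmetric group S_3.)

u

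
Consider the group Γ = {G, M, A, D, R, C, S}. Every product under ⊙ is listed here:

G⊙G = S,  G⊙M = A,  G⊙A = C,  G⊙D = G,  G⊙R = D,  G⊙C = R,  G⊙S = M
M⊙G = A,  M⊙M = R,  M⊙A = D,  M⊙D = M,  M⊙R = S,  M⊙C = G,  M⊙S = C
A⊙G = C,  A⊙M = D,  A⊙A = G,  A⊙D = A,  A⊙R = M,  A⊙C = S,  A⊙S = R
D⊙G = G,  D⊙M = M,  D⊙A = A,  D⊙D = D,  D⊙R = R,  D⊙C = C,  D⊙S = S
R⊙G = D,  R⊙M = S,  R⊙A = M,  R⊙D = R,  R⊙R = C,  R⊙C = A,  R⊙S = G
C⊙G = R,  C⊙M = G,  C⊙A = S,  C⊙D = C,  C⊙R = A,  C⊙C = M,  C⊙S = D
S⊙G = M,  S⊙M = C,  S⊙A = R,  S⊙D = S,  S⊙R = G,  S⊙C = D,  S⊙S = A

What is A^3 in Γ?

A^1 = A
A^2 = A ⊙ A = G
A^3 = G ⊙ A = C

C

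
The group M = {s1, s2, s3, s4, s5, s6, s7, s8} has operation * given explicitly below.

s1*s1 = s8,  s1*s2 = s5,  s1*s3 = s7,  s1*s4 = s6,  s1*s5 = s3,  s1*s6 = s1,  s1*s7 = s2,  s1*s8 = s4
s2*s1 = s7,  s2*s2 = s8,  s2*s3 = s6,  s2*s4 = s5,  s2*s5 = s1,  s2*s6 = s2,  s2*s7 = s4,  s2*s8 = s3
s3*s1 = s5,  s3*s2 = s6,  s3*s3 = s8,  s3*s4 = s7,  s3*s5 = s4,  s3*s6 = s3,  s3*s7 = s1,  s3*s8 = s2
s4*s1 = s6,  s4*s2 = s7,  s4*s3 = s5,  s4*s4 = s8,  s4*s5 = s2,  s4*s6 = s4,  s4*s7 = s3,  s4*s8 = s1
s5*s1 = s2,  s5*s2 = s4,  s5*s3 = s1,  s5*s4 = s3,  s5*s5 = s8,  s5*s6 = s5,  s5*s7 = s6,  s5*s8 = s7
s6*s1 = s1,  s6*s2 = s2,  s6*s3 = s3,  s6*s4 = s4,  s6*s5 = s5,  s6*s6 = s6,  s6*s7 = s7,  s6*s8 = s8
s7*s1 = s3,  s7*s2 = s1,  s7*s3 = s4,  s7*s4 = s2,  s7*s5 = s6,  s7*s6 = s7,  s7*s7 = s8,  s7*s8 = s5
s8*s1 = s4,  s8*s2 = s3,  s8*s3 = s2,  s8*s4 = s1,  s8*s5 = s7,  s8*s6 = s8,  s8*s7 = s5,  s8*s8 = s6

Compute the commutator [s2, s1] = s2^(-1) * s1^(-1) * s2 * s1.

s8

Identity is s6; from the table s2^(-1) = s3 and s1^(-1) = s4.
s3 * s4 = s7
s7 * s2 = s1
s1 * s1 = s8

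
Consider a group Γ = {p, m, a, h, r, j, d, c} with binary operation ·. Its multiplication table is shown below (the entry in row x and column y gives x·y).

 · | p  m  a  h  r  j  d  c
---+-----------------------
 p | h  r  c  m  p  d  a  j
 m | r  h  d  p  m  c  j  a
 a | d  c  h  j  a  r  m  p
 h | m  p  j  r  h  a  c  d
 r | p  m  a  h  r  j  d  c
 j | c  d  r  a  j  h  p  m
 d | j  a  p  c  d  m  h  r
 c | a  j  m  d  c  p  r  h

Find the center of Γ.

An element z is central iff its row equals its column in the table.
For p: p·j = d ≠ c = j·p, so p ∉ Z.
Checking each element this way leaves Z(Γ) = {h, r}.
(Structurally, Γ here is isomorphic to the quaternion group Q_8.)

{h, r}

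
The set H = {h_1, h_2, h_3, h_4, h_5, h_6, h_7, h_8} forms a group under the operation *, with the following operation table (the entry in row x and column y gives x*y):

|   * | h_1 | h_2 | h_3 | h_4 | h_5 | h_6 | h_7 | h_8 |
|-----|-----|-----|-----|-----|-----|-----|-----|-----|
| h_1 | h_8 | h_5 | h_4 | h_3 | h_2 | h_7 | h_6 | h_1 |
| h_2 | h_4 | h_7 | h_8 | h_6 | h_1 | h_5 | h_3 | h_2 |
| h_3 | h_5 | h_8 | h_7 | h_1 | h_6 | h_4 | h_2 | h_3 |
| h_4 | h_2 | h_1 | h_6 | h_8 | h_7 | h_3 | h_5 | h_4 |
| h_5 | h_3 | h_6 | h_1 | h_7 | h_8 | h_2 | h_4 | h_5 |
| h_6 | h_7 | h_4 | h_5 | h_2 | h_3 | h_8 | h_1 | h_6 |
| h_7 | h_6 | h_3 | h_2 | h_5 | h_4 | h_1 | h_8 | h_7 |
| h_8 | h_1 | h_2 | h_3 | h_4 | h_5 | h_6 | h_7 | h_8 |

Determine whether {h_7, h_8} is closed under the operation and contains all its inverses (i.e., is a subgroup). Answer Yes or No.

{h_7, h_8} contains the identity h_8.
Checking products: every product of two elements of {h_7, h_8} (read from the table) lies in {h_7, h_8}, so the set is closed.
In a finite group, a nonempty closed subset is a subgroup. So {h_7, h_8} ≤ H.
(Structurally, H here is isomorphic to the dihedral group D_4.)

Yes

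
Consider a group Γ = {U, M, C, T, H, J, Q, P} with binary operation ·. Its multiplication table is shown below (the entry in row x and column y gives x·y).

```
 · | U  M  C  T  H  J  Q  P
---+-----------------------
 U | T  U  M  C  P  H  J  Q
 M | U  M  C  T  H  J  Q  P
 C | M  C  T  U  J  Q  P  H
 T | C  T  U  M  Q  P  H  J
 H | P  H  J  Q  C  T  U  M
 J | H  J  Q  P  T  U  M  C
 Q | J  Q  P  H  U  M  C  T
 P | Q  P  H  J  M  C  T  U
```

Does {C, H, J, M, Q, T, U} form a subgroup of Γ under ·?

No

J·T = P, which is not in {C, H, J, M, Q, T, U}.
The subset is not closed under ·, so it is not a subgroup.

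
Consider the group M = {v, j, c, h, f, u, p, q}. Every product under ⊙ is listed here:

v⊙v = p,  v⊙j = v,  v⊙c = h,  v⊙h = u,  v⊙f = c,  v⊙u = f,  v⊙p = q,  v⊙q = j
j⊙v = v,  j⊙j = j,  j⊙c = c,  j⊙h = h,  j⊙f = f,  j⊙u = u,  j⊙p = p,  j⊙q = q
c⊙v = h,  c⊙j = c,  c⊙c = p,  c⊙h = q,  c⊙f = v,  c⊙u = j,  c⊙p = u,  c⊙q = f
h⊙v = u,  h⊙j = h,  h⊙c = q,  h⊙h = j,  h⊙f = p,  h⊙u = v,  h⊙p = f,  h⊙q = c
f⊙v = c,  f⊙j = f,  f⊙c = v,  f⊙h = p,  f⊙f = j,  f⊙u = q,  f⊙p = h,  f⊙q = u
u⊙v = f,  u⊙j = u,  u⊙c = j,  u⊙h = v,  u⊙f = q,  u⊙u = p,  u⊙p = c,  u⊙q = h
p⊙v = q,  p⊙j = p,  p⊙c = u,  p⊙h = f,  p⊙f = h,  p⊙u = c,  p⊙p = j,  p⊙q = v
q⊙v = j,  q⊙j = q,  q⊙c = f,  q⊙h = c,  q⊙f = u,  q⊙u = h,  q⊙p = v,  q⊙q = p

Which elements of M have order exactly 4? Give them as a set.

{c, q, u, v}

Identity is j. Compute the order of each non-identity element by repeated multiplication:
  v: v → p → q → j  (order 4)
  c: c → p → u → j  (order 4)
  h: h → j  (order 2)
  f: f → j  (order 2)
  u: u → p → c → j  (order 4)
  p: p → j  (order 2)
  q: q → p → v → j  (order 4)
Elements of order 4: {c, q, u, v}.
(Structurally, M here is isomorphic to Z_2 x Z_4.)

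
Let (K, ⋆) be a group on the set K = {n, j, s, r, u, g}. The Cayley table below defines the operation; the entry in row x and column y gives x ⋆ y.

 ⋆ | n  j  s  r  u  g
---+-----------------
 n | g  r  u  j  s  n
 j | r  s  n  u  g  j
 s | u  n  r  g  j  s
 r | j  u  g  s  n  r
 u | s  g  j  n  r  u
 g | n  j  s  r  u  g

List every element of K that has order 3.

Identity is g. Compute the order of each non-identity element by repeated multiplication:
  n: n → g  (order 2)
  j: j → s → n → r → u → g  (order 6)
  s: s → r → g  (order 3)
  r: r → s → g  (order 3)
  u: u → r → n → s → j → g  (order 6)
Elements of order 3: {r, s}.

{r, s}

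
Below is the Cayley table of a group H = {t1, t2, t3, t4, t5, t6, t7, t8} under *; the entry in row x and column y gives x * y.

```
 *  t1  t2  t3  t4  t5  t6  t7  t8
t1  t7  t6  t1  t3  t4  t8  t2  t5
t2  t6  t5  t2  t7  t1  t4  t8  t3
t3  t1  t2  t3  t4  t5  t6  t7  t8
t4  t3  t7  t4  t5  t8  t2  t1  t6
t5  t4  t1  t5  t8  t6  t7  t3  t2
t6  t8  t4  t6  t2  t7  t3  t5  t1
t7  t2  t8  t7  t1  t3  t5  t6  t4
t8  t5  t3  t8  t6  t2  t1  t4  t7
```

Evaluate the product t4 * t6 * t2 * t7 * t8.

t8

t4 * t6 = t2
t2 * t2 = t5
t5 * t7 = t3
t3 * t8 = t8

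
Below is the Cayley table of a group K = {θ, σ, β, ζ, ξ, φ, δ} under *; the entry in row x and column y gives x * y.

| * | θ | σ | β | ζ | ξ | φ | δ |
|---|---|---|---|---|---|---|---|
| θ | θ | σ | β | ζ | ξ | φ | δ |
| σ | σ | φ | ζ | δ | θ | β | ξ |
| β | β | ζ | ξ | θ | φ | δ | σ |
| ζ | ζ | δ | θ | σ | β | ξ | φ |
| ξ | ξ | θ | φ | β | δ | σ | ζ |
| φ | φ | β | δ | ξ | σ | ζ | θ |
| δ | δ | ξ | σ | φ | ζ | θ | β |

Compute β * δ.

Read row β, column δ: β * δ = σ.

σ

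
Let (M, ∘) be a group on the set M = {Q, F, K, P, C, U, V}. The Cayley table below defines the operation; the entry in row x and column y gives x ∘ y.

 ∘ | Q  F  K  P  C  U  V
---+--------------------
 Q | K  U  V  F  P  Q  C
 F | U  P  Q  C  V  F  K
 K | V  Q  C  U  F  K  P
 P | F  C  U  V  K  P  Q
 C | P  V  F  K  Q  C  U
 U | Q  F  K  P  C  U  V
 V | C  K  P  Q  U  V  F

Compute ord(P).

The identity element is U (its row matches the header).
P^1 = P
P^2 = P ∘ P = V
P^3 = V ∘ P = Q
P^4 = Q ∘ P = F
P^5 = F ∘ P = C
P^6 = C ∘ P = K
P^7 = K ∘ P = U
The first power of P equal to the identity is P^7, so ord(P) = 7.

7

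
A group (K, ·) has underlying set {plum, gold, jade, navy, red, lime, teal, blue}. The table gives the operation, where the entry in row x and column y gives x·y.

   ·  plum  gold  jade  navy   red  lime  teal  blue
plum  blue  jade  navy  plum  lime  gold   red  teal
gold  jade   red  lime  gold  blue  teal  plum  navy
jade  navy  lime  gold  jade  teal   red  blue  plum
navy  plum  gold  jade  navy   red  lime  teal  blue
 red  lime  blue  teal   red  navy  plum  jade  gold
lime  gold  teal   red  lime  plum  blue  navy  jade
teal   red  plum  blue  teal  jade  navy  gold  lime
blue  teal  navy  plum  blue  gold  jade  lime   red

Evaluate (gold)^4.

gold^1 = gold
gold^2 = gold·gold = red
gold^3 = red·gold = blue
gold^4 = blue·gold = navy

navy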